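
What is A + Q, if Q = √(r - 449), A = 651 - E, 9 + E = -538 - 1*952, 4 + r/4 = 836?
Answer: 2150 + √2879 ≈ 2203.7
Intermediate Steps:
r = 3328 (r = -16 + 4*836 = -16 + 3344 = 3328)
E = -1499 (E = -9 + (-538 - 1*952) = -9 + (-538 - 952) = -9 - 1490 = -1499)
A = 2150 (A = 651 - 1*(-1499) = 651 + 1499 = 2150)
Q = √2879 (Q = √(3328 - 449) = √2879 ≈ 53.656)
A + Q = 2150 + √2879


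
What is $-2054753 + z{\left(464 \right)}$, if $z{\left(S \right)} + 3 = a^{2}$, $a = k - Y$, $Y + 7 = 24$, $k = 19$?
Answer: $-2054752$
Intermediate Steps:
$Y = 17$ ($Y = -7 + 24 = 17$)
$a = 2$ ($a = 19 - 17 = 2$)
$z{\left(S \right)} = 1$ ($z{\left(S \right)} = -3 + 2^{2} = -3 + 4 = 1$)
$-2054753 + z{\left(464 \right)} = -2054753 + 1 = -2054752$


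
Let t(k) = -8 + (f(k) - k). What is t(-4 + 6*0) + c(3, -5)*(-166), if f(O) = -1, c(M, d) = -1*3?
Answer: 493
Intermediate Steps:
c(M, d) = -3
t(k) = -9 - k (t(k) = -8 + (-1 - k) = -9 - k)
t(-4 + 6*0) + c(3, -5)*(-166) = (-9 - (-4 + 6*0)) - 3*(-166) = (-9 - (-4 + 0)) + 498 = (-9 - 1*(-4)) + 498 = (-9 + 4) + 498 = -5 + 498 = 493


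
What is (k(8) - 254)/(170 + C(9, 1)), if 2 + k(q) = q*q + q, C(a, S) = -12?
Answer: -92/79 ≈ -1.1646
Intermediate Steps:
k(q) = -2 + q + q² (k(q) = -2 + (q*q + q) = -2 + (q² + q) = -2 + (q + q²) = -2 + q + q²)
(k(8) - 254)/(170 + C(9, 1)) = ((-2 + 8 + 8²) - 254)/(170 - 12) = ((-2 + 8 + 64) - 254)/158 = (70 - 254)*(1/158) = -184*1/158 = -92/79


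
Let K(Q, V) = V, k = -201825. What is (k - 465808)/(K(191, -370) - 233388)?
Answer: 667633/233758 ≈ 2.8561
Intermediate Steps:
(k - 465808)/(K(191, -370) - 233388) = (-201825 - 465808)/(-370 - 233388) = -667633/(-233758) = -667633*(-1/233758) = 667633/233758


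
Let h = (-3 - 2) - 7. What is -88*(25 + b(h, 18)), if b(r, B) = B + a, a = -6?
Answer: -3256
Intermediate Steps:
h = -12 (h = -5 - 7 = -12)
b(r, B) = -6 + B (b(r, B) = B - 6 = -6 + B)
-88*(25 + b(h, 18)) = -88*(25 + (-6 + 18)) = -88*(25 + 12) = -88*37 = -3256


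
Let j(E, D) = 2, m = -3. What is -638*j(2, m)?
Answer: -1276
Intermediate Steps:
-638*j(2, m) = -638*2 = -1276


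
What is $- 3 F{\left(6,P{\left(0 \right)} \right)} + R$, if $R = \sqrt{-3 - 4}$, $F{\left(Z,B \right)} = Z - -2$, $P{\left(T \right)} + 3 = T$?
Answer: $-24 + i \sqrt{7} \approx -24.0 + 2.6458 i$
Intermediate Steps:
$P{\left(T \right)} = -3 + T$
$F{\left(Z,B \right)} = 2 + Z$ ($F{\left(Z,B \right)} = Z + 2 = 2 + Z$)
$R = i \sqrt{7}$ ($R = \sqrt{-7} = i \sqrt{7} \approx 2.6458 i$)
$- 3 F{\left(6,P{\left(0 \right)} \right)} + R = - 3 \left(2 + 6\right) + i \sqrt{7} = \left(-3\right) 8 + i \sqrt{7} = -24 + i \sqrt{7}$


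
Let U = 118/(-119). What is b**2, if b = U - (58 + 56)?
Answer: 187251856/14161 ≈ 13223.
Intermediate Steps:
U = -118/119 (U = 118*(-1/119) = -118/119 ≈ -0.99160)
b = -13684/119 (b = -118/119 - (58 + 56) = -118/119 - 1*114 = -118/119 - 114 = -13684/119 ≈ -114.99)
b**2 = (-13684/119)**2 = 187251856/14161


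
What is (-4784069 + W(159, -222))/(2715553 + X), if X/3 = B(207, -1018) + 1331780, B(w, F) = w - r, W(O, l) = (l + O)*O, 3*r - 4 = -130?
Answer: -2397043/3355820 ≈ -0.71429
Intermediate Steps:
r = -42 (r = 4/3 + (⅓)*(-130) = 4/3 - 130/3 = -42)
W(O, l) = O*(O + l) (W(O, l) = (O + l)*O = O*(O + l))
B(w, F) = 42 + w (B(w, F) = w - 1*(-42) = w + 42 = 42 + w)
X = 3996087 (X = 3*((42 + 207) + 1331780) = 3*(249 + 1331780) = 3*1332029 = 3996087)
(-4784069 + W(159, -222))/(2715553 + X) = (-4784069 + 159*(159 - 222))/(2715553 + 3996087) = (-4784069 + 159*(-63))/6711640 = (-4784069 - 10017)*(1/6711640) = -4794086*1/6711640 = -2397043/3355820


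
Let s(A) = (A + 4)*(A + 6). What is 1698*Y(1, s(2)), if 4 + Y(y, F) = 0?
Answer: -6792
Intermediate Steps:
s(A) = (4 + A)*(6 + A)
Y(y, F) = -4 (Y(y, F) = -4 + 0 = -4)
1698*Y(1, s(2)) = 1698*(-4) = -6792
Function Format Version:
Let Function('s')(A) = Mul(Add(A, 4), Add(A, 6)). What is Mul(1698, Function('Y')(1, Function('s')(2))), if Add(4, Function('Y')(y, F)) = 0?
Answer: -6792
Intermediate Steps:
Function('s')(A) = Mul(Add(4, A), Add(6, A))
Function('Y')(y, F) = -4 (Function('Y')(y, F) = Add(-4, 0) = -4)
Mul(1698, Function('Y')(1, Function('s')(2))) = Mul(1698, -4) = -6792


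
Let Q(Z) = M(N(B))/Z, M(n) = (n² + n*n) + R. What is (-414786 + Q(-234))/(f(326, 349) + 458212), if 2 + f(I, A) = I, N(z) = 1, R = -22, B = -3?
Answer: -6066244/6706089 ≈ -0.90459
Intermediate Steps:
M(n) = -22 + 2*n² (M(n) = (n² + n*n) - 22 = (n² + n²) - 22 = 2*n² - 22 = -22 + 2*n²)
f(I, A) = -2 + I
Q(Z) = -20/Z (Q(Z) = (-22 + 2*1²)/Z = (-22 + 2*1)/Z = (-22 + 2)/Z = -20/Z)
(-414786 + Q(-234))/(f(326, 349) + 458212) = (-414786 - 20/(-234))/((-2 + 326) + 458212) = (-414786 - 20*(-1/234))/(324 + 458212) = (-414786 + 10/117)/458536 = -48529952/117*1/458536 = -6066244/6706089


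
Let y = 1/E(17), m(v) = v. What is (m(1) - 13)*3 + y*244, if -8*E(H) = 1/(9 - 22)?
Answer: 25340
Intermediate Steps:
E(H) = 1/104 (E(H) = -1/(8*(9 - 22)) = -⅛/(-13) = -⅛*(-1/13) = 1/104)
y = 104 (y = 1/(1/104) = 104)
(m(1) - 13)*3 + y*244 = (1 - 13)*3 + 104*244 = -12*3 + 25376 = -36 + 25376 = 25340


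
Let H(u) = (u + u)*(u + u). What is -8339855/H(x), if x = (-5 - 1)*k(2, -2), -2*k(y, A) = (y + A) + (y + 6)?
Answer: -8339855/2304 ≈ -3619.7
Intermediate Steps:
k(y, A) = -3 - y - A/2 (k(y, A) = -((y + A) + (y + 6))/2 = -((A + y) + (6 + y))/2 = -(6 + A + 2*y)/2 = -3 - y - A/2)
x = 24 (x = (-5 - 1)*(-3 - 1*2 - 1/2*(-2)) = -6*(-3 - 2 + 1) = -6*(-4) = 24)
H(u) = 4*u**2 (H(u) = (2*u)*(2*u) = 4*u**2)
-8339855/H(x) = -8339855/(4*24**2) = -8339855/(4*576) = -8339855/2304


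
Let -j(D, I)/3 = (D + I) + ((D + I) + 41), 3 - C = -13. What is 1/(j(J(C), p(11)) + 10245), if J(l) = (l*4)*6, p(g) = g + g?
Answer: 1/7686 ≈ 0.00013011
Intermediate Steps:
p(g) = 2*g
C = 16 (C = 3 - 1*(-13) = 3 + 13 = 16)
J(l) = 24*l (J(l) = (4*l)*6 = 24*l)
j(D, I) = -123 - 6*D - 6*I (j(D, I) = -3*((D + I) + ((D + I) + 41)) = -3*((D + I) + (41 + D + I)) = -3*(41 + 2*D + 2*I) = -123 - 6*D - 6*I)
1/(j(J(C), p(11)) + 10245) = 1/((-123 - 144*16 - 12*11) + 10245) = 1/((-123 - 6*384 - 6*22) + 10245) = 1/((-123 - 2304 - 132) + 10245) = 1/(-2559 + 10245) = 1/7686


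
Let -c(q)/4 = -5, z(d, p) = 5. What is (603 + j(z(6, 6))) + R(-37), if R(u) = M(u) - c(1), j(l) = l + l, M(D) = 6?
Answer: 599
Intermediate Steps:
c(q) = 20 (c(q) = -4*(-5) = 20)
j(l) = 2*l
R(u) = -14 (R(u) = 6 - 1*20 = 6 - 20 = -14)
(603 + j(z(6, 6))) + R(-37) = (603 + 2*5) - 14 = (603 + 10) - 14 = 613 - 14 = 599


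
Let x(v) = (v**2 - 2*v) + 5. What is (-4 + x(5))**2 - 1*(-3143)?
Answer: 3399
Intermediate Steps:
x(v) = 5 + v**2 - 2*v
(-4 + x(5))**2 - 1*(-3143) = (-4 + (5 + 5**2 - 2*5))**2 - 1*(-3143) = (-4 + (5 + 25 - 10))**2 + 3143 = (-4 + 20)**2 + 3143 = 16**2 + 3143 = 256 + 3143 = 3399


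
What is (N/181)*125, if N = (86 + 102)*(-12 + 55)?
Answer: 1010500/181 ≈ 5582.9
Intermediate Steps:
N = 8084 (N = 188*43 = 8084)
(N/181)*125 = (8084/181)*125 = 1010500/181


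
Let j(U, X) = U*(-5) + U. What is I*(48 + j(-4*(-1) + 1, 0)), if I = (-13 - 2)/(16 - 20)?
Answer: 105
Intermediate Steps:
I = 15/4 (I = -15/(-4) = -15*(-¼) = 15/4 ≈ 3.7500)
j(U, X) = -4*U (j(U, X) = -5*U + U = -4*U)
I*(48 + j(-4*(-1) + 1, 0)) = 15*(48 - 4*(-4*(-1) + 1))/4 = 15*(48 - 4*(4 + 1))/4 = 15*(48 - 4*5)/4 = 15*(48 - 20)/4 = (15/4)*28 = 105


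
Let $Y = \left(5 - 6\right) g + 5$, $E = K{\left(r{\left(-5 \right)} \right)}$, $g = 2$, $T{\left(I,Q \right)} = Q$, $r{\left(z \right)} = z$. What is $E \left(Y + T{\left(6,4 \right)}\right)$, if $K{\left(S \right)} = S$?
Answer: $-35$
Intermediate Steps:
$E = -5$
$Y = 3$ ($Y = \left(5 - 6\right) 2 + 5 = \left(-1\right) 2 + 5 = -2 + 5 = 3$)
$E \left(Y + T{\left(6,4 \right)}\right) = - 5 \left(3 + 4\right) = \left(-5\right) 7 = -35$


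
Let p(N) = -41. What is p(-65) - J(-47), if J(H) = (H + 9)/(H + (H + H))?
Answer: -5819/141 ≈ -41.270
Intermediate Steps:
J(H) = (9 + H)/(3*H) (J(H) = (9 + H)/(H + 2*H) = (9 + H)/((3*H)) = (9 + H)*(1/(3*H)) = (9 + H)/(3*H))
p(-65) - J(-47) = -41 - (9 - 47)/(3*(-47)) = -41 - (-1)*(-38)/(3*47) = -41 - 1*38/141 = -41 - 38/141 = -5819/141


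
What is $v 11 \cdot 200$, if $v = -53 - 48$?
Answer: $-222200$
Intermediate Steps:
$v = -101$
$v 11 \cdot 200 = - 101 \cdot 11 \cdot 200 = \left(-101\right) 2200 = -222200$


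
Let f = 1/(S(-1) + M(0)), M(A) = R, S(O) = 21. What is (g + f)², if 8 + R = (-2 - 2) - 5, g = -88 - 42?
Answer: 269361/16 ≈ 16835.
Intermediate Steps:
g = -130
R = -17 (R = -8 + ((-2 - 2) - 5) = -8 + (-4 - 5) = -8 - 9 = -17)
M(A) = -17
f = ¼ (f = 1/(21 - 17) = 1/4 = ¼ ≈ 0.25000)
(g + f)² = (-130 + ¼)² = (-519/4)² = 269361/16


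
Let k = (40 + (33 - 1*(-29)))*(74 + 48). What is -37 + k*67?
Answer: 833711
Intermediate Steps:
k = 12444 (k = (40 + (33 + 29))*122 = (40 + 62)*122 = 102*122 = 12444)
-37 + k*67 = -37 + 12444*67 = -37 + 833748 = 833711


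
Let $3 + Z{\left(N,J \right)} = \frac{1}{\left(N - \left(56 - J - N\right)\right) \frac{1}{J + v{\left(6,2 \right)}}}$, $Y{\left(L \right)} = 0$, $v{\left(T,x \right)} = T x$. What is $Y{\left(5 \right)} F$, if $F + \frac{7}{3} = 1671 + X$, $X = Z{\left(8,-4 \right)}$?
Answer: $0$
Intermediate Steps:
$Z{\left(N,J \right)} = -3 + \frac{12 + J}{-56 + J + 2 N}$ ($Z{\left(N,J \right)} = -3 + \frac{1}{\left(N - \left(56 - J - N\right)\right) \frac{1}{J + 6 \cdot 2}} = -3 + \frac{1}{\left(N - \left(56 - J - N\right)\right) \frac{1}{J + 12}} = -3 + \frac{1}{\left(N + \left(-56 + J + N\right)\right) \frac{1}{12 + J}} = -3 + \frac{1}{\left(-56 + J + 2 N\right) \frac{1}{12 + J}} = -3 + \frac{1}{\frac{1}{12 + J} \left(-56 + J + 2 N\right)} = -3 + \frac{12 + J}{-56 + J + 2 N}$)
$X = - \frac{35}{11}$ ($X = \frac{2 \left(90 - -4 - 24\right)}{-56 - 4 + 2 \cdot 8} = \frac{2 \left(90 + 4 - 24\right)}{-56 - 4 + 16} = 2 \frac{1}{-44} \cdot 70 = 2 \left(- \frac{1}{44}\right) 70 = - \frac{35}{11} \approx -3.1818$)
$F = \frac{54961}{33}$ ($F = - \frac{7}{3} + \left(1671 - \frac{35}{11}\right) = - \frac{7}{3} + \frac{18346}{11} = \frac{54961}{33} \approx 1665.5$)
$Y{\left(5 \right)} F = 0 \cdot \frac{54961}{33} = 0$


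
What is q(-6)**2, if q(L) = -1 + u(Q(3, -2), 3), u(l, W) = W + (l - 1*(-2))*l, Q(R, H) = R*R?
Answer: 10201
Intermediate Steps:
Q(R, H) = R**2
u(l, W) = W + l*(2 + l) (u(l, W) = W + (l + 2)*l = W + (2 + l)*l = W + l*(2 + l))
q(L) = 101 (q(L) = -1 + (3 + (3**2)**2 + 2*3**2) = -1 + (3 + 9**2 + 2*9) = -1 + (3 + 81 + 18) = -1 + 102 = 101)
q(-6)**2 = 101**2 = 10201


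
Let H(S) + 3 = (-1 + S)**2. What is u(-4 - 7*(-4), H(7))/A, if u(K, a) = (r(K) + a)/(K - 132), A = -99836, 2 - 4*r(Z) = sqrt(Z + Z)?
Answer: 67/21564576 - sqrt(3)/10782288 ≈ 2.9463e-6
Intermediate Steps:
r(Z) = 1/2 - sqrt(2)*sqrt(Z)/4 (r(Z) = 1/2 - sqrt(Z + Z)/4 = 1/2 - sqrt(2)*sqrt(Z)/4)
H(S) = -3 + (-1 + S)**2
u(K, a) = (1/2 + a - sqrt(2)*sqrt(K)/4)/(-132 + K) (u(K, a) = ((1/2 - sqrt(2)*sqrt(K)/4) + a)/(K - 132) = (1/2 + a - sqrt(2)*sqrt(K)/4)/(-132 + K))
u(-4 - 7*(-4), H(7))/A = ((2 + 4*(-3 + (-1 + 7)**2) - sqrt(2)*sqrt(-4 - 7*(-4)))/(4*(-132 + (-4 - 7*(-4)))))/(-99836) = ((2 + 4*(-3 + 6**2) - sqrt(2)*sqrt(-4 + 28))/(4*(-132 + (-4 + 28))))*(-1/99836) = ((2 + 4*(-3 + 36) - sqrt(2)*sqrt(24))/(4*(-132 + 24)))*(-1/99836) = ((1/4)*(2 + 4*33 - sqrt(2)*2*sqrt(6))/(-108))*(-1/99836) = ((1/4)*(-1/108)*(2 + 132 - 4*sqrt(3)))*(-1/99836) = ((1/4)*(-1/108)*(134 - 4*sqrt(3)))*(-1/99836) = (-67/216 + sqrt(3)/108)*(-1/99836) = 67/21564576 - sqrt(3)/10782288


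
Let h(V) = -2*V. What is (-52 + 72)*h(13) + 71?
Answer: -449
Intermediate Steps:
(-52 + 72)*h(13) + 71 = (-52 + 72)*(-2*13) + 71 = 20*(-26) + 71 = -520 + 71 = -449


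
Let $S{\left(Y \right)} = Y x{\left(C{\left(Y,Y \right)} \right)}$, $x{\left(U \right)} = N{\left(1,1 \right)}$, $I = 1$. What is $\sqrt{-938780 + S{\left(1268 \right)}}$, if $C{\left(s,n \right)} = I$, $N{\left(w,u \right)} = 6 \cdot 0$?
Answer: $2 i \sqrt{234695} \approx 968.91 i$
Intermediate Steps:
$N{\left(w,u \right)} = 0$
$C{\left(s,n \right)} = 1$
$x{\left(U \right)} = 0$
$S{\left(Y \right)} = 0$ ($S{\left(Y \right)} = Y 0 = 0$)
$\sqrt{-938780 + S{\left(1268 \right)}} = \sqrt{-938780 + 0} = \sqrt{-938780} = 2 i \sqrt{234695}$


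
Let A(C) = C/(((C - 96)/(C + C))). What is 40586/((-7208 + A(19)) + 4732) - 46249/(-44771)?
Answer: -65531990468/4284002677 ≈ -15.297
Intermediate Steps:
A(C) = 2*C**2/(-96 + C) (A(C) = C/(((-96 + C)/((2*C)))) = C/(((-96 + C)*(1/(2*C)))) = C/(((-96 + C)/(2*C))) = C*(2*C/(-96 + C)) = 2*C**2/(-96 + C))
40586/((-7208 + A(19)) + 4732) - 46249/(-44771) = 40586/((-7208 + 2*19**2/(-96 + 19)) + 4732) - 46249/(-44771) = 40586/((-7208 + 2*361/(-77)) + 4732) - 46249*(-1/44771) = 40586/((-7208 + 2*361*(-1/77)) + 4732) + 46249/44771 = 40586/((-7208 - 722/77) + 4732) + 46249/44771 = 40586/(-555738/77 + 4732) + 46249/44771 = 40586/(-191374/77) + 46249/44771 = 40586*(-77/191374) + 46249/44771 = -1562561/95687 + 46249/44771 = -65531990468/4284002677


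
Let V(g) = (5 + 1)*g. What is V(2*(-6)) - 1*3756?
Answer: -3828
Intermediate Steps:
V(g) = 6*g
V(2*(-6)) - 1*3756 = 6*(2*(-6)) - 1*3756 = 6*(-12) - 3756 = -72 - 3756 = -3828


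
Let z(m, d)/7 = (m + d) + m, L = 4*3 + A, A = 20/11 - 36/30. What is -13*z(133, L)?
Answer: -1394484/55 ≈ -25354.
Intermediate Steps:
A = 34/55 (A = 20*(1/11) - 36*1/30 = 20/11 - 6/5 = 34/55 ≈ 0.61818)
L = 694/55 (L = 4*3 + 34/55 = 12 + 34/55 = 694/55 ≈ 12.618)
z(m, d) = 7*d + 14*m (z(m, d) = 7*((m + d) + m) = 7*((d + m) + m) = 7*(d + 2*m) = 7*d + 14*m)
-13*z(133, L) = -13*(7*(694/55) + 14*133) = -13*(4858/55 + 1862) = -13*107268/55 = -1394484/55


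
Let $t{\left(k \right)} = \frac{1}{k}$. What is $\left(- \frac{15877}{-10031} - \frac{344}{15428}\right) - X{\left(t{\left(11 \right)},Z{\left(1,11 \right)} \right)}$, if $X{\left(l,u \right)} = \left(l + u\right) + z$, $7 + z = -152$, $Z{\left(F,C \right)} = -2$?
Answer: $\frac{9877808249}{60797891} \approx 162.47$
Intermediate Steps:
$z = -159$ ($z = -7 - 152 = -159$)
$X{\left(l,u \right)} = -159 + l + u$ ($X{\left(l,u \right)} = \left(l + u\right) - 159 = -159 + l + u$)
$\left(- \frac{15877}{-10031} - \frac{344}{15428}\right) - X{\left(t{\left(11 \right)},Z{\left(1,11 \right)} \right)} = \left(- \frac{15877}{-10031} - \frac{344}{15428}\right) - \left(-159 + \frac{1}{11} - 2\right) = \left(\left(-15877\right) \left(- \frac{1}{10031}\right) - \frac{86}{3857}\right) - \left(-159 + \frac{1}{11} - 2\right) = \left(\frac{15877}{10031} - \frac{86}{3857}\right) - - \frac{1770}{11} = \frac{8624989}{5527081} + \frac{1770}{11} = \frac{9877808249}{60797891}$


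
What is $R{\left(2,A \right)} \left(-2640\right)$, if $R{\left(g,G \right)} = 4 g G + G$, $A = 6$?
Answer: $-142560$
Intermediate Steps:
$R{\left(g,G \right)} = G + 4 G g$ ($R{\left(g,G \right)} = 4 G g + G = G + 4 G g$)
$R{\left(2,A \right)} \left(-2640\right) = 6 \left(1 + 4 \cdot 2\right) \left(-2640\right) = 6 \left(1 + 8\right) \left(-2640\right) = 6 \cdot 9 \left(-2640\right) = 54 \left(-2640\right) = -142560$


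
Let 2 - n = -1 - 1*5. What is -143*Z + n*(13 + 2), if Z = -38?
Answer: 5554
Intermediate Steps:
n = 8 (n = 2 - (-1 - 1*5) = 2 - (-1 - 5) = 2 - 1*(-6) = 2 + 6 = 8)
-143*Z + n*(13 + 2) = -143*(-38) + 8*(13 + 2) = 5434 + 8*15 = 5434 + 120 = 5554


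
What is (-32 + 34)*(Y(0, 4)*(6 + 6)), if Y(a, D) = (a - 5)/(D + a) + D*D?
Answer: 354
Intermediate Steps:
Y(a, D) = D**2 + (-5 + a)/(D + a) (Y(a, D) = (-5 + a)/(D + a) + D**2 = D**2 + (-5 + a)/(D + a))
(-32 + 34)*(Y(0, 4)*(6 + 6)) = (-32 + 34)*(((-5 + 0 + 4**3 + 0*4**2)/(4 + 0))*(6 + 6)) = 2*(((-5 + 0 + 64 + 0*16)/4)*12) = 2*(((-5 + 0 + 64 + 0)/4)*12) = 2*(((1/4)*59)*12) = 2*((59/4)*12) = 2*177 = 354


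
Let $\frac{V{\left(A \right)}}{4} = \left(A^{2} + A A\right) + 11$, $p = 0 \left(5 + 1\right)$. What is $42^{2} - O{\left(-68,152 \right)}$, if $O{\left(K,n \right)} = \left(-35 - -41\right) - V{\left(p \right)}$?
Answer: $1802$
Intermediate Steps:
$p = 0$ ($p = 0 \cdot 6 = 0$)
$V{\left(A \right)} = 44 + 8 A^{2}$ ($V{\left(A \right)} = 4 \left(\left(A^{2} + A A\right) + 11\right) = 4 \left(\left(A^{2} + A^{2}\right) + 11\right) = 4 \left(2 A^{2} + 11\right) = 4 \left(11 + 2 A^{2}\right) = 44 + 8 A^{2}$)
$O{\left(K,n \right)} = -38$ ($O{\left(K,n \right)} = \left(-35 - -41\right) - \left(44 + 8 \cdot 0^{2}\right) = \left(-35 + 41\right) - \left(44 + 8 \cdot 0\right) = 6 - \left(44 + 0\right) = 6 - 44 = -38$)
$42^{2} - O{\left(-68,152 \right)} = 42^{2} - -38 = 1764 + 38 = 1802$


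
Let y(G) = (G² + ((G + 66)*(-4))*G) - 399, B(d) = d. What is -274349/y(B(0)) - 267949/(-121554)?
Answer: 11151709999/16166682 ≈ 689.80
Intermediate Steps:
y(G) = -399 + G² + G*(-264 - 4*G) (y(G) = (G² + ((66 + G)*(-4))*G) - 399 = (G² + (-264 - 4*G)*G) - 399 = (G² + G*(-264 - 4*G)) - 399 = -399 + G² + G*(-264 - 4*G))
-274349/y(B(0)) - 267949/(-121554) = -274349/(-399 - 264*0 - 3*0²) - 267949/(-121554) = -274349/(-399 + 0 - 3*0) - 267949*(-1/121554) = -274349/(-399 + 0 + 0) + 267949/121554 = -274349/(-399) + 267949/121554 = -274349*(-1/399) + 267949/121554 = 274349/399 + 267949/121554 = 11151709999/16166682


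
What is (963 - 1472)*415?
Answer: -211235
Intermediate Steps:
(963 - 1472)*415 = -509*415 = -211235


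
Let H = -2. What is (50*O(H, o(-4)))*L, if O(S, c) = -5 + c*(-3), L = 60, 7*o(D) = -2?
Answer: -87000/7 ≈ -12429.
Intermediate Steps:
o(D) = -2/7 (o(D) = (⅐)*(-2) = -2/7)
O(S, c) = -5 - 3*c
(50*O(H, o(-4)))*L = (50*(-5 - 3*(-2/7)))*60 = (50*(-5 + 6/7))*60 = (50*(-29/7))*60 = -1450/7*60 = -87000/7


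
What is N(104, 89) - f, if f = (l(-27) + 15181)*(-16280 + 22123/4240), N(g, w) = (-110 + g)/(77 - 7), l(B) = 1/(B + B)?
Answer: 395979492775271/1602720 ≈ 2.4707e+8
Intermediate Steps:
l(B) = 1/(2*B)
N(g, w) = -11/7 + g/70 (N(g, w) = (-110 + g)/70 = (-110 + g)*(1/70) = -11/7 + g/70)
f = -56568498987521/228960 (f = ((1/2)/(-27) + 15181)*(-16280 + 22123/4240) = ((1/2)*(-1/27) + 15181)*(-16280 + 22123*(1/4240)) = (-1/54 + 15181)*(-16280 + 22123/4240) = (819773/54)*(-69005077/4240) = -56568498987521/228960 ≈ -2.4707e+8)
N(104, 89) - f = (-11/7 + (1/70)*104) - 1*(-56568498987521/228960) = (-11/7 + 52/35) + 56568498987521/228960 = -3/35 + 56568498987521/228960 = 395979492775271/1602720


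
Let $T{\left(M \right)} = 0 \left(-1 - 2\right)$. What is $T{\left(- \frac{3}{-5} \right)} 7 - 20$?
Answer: $-20$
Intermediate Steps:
$T{\left(M \right)} = 0$ ($T{\left(M \right)} = 0 \left(-3\right) = 0$)
$T{\left(- \frac{3}{-5} \right)} 7 - 20 = 0 \cdot 7 - 20 = 0 - 20 = -20$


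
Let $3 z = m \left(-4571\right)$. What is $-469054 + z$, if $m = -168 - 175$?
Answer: $\frac{160691}{3} \approx 53564.0$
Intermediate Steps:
$m = -343$ ($m = -168 - 175 = -343$)
$z = \frac{1567853}{3}$ ($z = \frac{\left(-343\right) \left(-4571\right)}{3} = \frac{1}{3} \cdot 1567853 = \frac{1567853}{3} \approx 5.2262 \cdot 10^{5}$)
$-469054 + z = -469054 + \frac{1567853}{3} = \frac{160691}{3}$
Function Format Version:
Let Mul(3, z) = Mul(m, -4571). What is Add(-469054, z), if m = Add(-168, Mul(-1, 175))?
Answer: Rational(160691, 3) ≈ 53564.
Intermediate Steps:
m = -343 (m = Add(-168, -175) = -343)
z = Rational(1567853, 3) (z = Mul(Rational(1, 3), Mul(-343, -4571)) = Mul(Rational(1, 3), 1567853) = Rational(1567853, 3) ≈ 5.2262e+5)
Add(-469054, z) = Add(-469054, Rational(1567853, 3)) = Rational(160691, 3)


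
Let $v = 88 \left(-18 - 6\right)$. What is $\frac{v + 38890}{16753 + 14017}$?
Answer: $\frac{18389}{15385} \approx 1.1953$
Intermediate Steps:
$v = -2112$ ($v = 88 \left(-24\right) = -2112$)
$\frac{v + 38890}{16753 + 14017} = \frac{-2112 + 38890}{16753 + 14017} = \frac{36778}{30770} = 36778 \cdot \frac{1}{30770} = \frac{18389}{15385}$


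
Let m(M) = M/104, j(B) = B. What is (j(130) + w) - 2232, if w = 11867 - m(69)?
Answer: 1015491/104 ≈ 9764.3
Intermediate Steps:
m(M) = M/104 (m(M) = M*(1/104) = M/104)
w = 1234099/104 (w = 11867 - 69/104 = 1234099/104 ≈ 11866.)
(j(130) + w) - 2232 = (130 + 1234099/104) - 2232 = 1247619/104 - 2232 = 1015491/104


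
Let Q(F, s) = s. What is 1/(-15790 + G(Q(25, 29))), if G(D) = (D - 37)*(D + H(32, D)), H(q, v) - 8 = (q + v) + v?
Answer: -1/16806 ≈ -5.9503e-5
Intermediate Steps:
H(q, v) = 8 + q + 2*v (H(q, v) = 8 + ((q + v) + v) = 8 + (q + 2*v) = 8 + q + 2*v)
G(D) = (-37 + D)*(40 + 3*D) (G(D) = (D - 37)*(D + (8 + 32 + 2*D)) = (-37 + D)*(D + (40 + 2*D)) = (-37 + D)*(40 + 3*D))
1/(-15790 + G(Q(25, 29))) = 1/(-15790 + (-1480 - 71*29 + 3*29²)) = 1/(-15790 + (-1480 - 2059 + 3*841)) = 1/(-15790 + (-1480 - 2059 + 2523)) = 1/(-15790 - 1016) = 1/(-16806) = -1/16806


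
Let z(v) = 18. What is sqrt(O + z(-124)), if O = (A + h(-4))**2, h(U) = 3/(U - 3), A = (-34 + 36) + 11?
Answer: sqrt(8626)/7 ≈ 13.268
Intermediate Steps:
A = 13 (A = 2 + 11 = 13)
h(U) = 3/(-3 + U)
O = 7744/49 (O = (13 + 3/(-3 - 4))**2 = (13 + 3/(-7))**2 = (13 + 3*(-1/7))**2 = (13 - 3/7)**2 = (88/7)**2 = 7744/49 ≈ 158.04)
sqrt(O + z(-124)) = sqrt(7744/49 + 18) = sqrt(8626/49) = sqrt(8626)/7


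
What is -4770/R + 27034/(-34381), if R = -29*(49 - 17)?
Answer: 69454909/15952784 ≈ 4.3538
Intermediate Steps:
R = -928 (R = -29*32 = -928)
-4770/R + 27034/(-34381) = -4770/(-928) + 27034/(-34381) = -4770*(-1/928) + 27034*(-1/34381) = 2385/464 - 27034/34381 = 69454909/15952784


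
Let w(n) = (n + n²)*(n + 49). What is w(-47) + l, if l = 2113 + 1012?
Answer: 7449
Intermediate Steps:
l = 3125
w(n) = (49 + n)*(n + n²) (w(n) = (n + n²)*(49 + n) = (49 + n)*(n + n²))
w(-47) + l = -47*(49 + (-47)² + 50*(-47)) + 3125 = -47*(49 + 2209 - 2350) + 3125 = -47*(-92) + 3125 = 4324 + 3125 = 7449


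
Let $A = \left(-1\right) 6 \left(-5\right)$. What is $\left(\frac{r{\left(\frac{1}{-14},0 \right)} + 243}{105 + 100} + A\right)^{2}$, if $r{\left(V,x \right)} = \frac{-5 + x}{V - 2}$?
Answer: $\frac{34398008089}{35343025} \approx 973.26$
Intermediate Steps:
$A = 30$ ($A = \left(-6\right) \left(-5\right) = 30$)
$r{\left(V,x \right)} = \frac{-5 + x}{-2 + V}$
$\left(\frac{r{\left(\frac{1}{-14},0 \right)} + 243}{105 + 100} + A\right)^{2} = \left(\frac{\frac{-5 + 0}{-2 + \frac{1}{-14}} + 243}{105 + 100} + 30\right)^{2} = \left(\frac{\frac{1}{-2 - \frac{1}{14}} \left(-5\right) + 243}{205} + 30\right)^{2} = \left(\left(\frac{1}{- \frac{29}{14}} \left(-5\right) + 243\right) \frac{1}{205} + 30\right)^{2} = \left(\left(\left(- \frac{14}{29}\right) \left(-5\right) + 243\right) \frac{1}{205} + 30\right)^{2} = \left(\left(\frac{70}{29} + 243\right) \frac{1}{205} + 30\right)^{2} = \left(\frac{7117}{29} \cdot \frac{1}{205} + 30\right)^{2} = \left(\frac{7117}{5945} + 30\right)^{2} = \left(\frac{185467}{5945}\right)^{2} = \frac{34398008089}{35343025}$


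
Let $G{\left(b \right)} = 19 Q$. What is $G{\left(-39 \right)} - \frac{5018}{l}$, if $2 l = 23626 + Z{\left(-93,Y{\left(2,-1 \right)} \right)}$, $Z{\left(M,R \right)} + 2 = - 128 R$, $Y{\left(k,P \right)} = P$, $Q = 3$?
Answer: $\frac{335957}{5938} \approx 56.577$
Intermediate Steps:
$Z{\left(M,R \right)} = -2 - 128 R$
$l = 11876$ ($l = \frac{23626 - -126}{2} = \frac{23626 + \left(-2 + 128\right)}{2} = \frac{23626 + 126}{2} = \frac{1}{2} \cdot 23752 = 11876$)
$G{\left(b \right)} = 57$ ($G{\left(b \right)} = 19 \cdot 3 = 57$)
$G{\left(-39 \right)} - \frac{5018}{l} = 57 - \frac{5018}{11876} = 57 - 5018 \cdot \frac{1}{11876} = 57 - \frac{2509}{5938} = \frac{335957}{5938}$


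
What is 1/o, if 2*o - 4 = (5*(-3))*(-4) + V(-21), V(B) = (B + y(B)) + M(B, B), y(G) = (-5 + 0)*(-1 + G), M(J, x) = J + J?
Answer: 2/111 ≈ 0.018018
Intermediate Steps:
M(J, x) = 2*J
y(G) = 5 - 5*G (y(G) = -5*(-1 + G) = 5 - 5*G)
V(B) = 5 - 2*B (V(B) = (B + (5 - 5*B)) + 2*B = (5 - 4*B) + 2*B = 5 - 2*B)
o = 111/2 (o = 2 + ((5*(-3))*(-4) + (5 - 2*(-21)))/2 = 2 + (-15*(-4) + (5 + 42))/2 = 2 + (60 + 47)/2 = 2 + (1/2)*107 = 2 + 107/2 = 111/2 ≈ 55.500)
1/o = 1/(111/2) = 2/111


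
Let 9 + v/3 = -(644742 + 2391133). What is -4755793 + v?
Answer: -13863445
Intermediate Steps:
v = -9107652 (v = -27 + 3*(-(644742 + 2391133)) = -27 + 3*(-1*3035875) = -27 + 3*(-3035875) = -27 - 9107625 = -9107652)
-4755793 + v = -4755793 - 9107652 = -13863445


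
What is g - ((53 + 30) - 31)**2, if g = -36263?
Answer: -38967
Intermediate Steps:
g - ((53 + 30) - 31)**2 = -36263 - ((53 + 30) - 31)**2 = -36263 - (83 - 31)**2 = -36263 - 1*52**2 = -36263 - 1*2704 = -36263 - 2704 = -38967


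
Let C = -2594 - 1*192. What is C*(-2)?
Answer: 5572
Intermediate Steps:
C = -2786 (C = -2594 - 192 = -2786)
C*(-2) = -2786*(-2) = 5572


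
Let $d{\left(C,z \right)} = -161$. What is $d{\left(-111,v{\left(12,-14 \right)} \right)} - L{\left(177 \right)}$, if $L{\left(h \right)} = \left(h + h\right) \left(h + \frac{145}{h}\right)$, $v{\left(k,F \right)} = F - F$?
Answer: $-63109$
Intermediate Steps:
$v{\left(k,F \right)} = 0$
$L{\left(h \right)} = 2 h \left(h + \frac{145}{h}\right)$
$d{\left(-111,v{\left(12,-14 \right)} \right)} - L{\left(177 \right)} = -161 - \left(290 + 2 \cdot 177^{2}\right) = -161 - \left(290 + 2 \cdot 31329\right) = -161 - \left(290 + 62658\right) = -161 - 62948 = -63109$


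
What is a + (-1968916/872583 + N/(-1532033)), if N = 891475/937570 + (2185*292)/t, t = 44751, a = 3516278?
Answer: 13148402201524297153723251007/3739297814051535412782 ≈ 3.5163e+6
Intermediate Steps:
N = 127616561825/8391439014 (N = 891475/937570 + (2185*292)/44751 = 891475*(1/937570) + 638020*(1/44751) = 178295/187514 + 638020/44751 = 127616561825/8391439014 ≈ 15.208)
a + (-1968916/872583 + N/(-1532033)) = 3516278 + (-1968916/872583 + (127616561825/8391439014)/(-1532033)) = 3516278 + (-1968916*1/872583 + (127616561825/8391439014)*(-1/1532033)) = 3516278 + (-1968916/872583 - 127616561825/12855961486935462) = 3516278 - 8437473207684463014389/3739297814051535412782 = 13148402201524297153723251007/3739297814051535412782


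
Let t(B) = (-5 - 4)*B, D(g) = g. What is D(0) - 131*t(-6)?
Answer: -7074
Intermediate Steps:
t(B) = -9*B
D(0) - 131*t(-6) = 0 - (-1179)*(-6) = 0 - 131*54 = 0 - 7074 = -7074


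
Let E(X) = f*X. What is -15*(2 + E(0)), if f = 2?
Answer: -30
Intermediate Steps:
E(X) = 2*X
-15*(2 + E(0)) = -15*(2 + 2*0) = -15*(2 + 0) = -15*2 = -30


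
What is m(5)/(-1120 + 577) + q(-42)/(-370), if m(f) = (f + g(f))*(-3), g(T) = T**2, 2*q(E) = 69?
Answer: 9711/133940 ≈ 0.072503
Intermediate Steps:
q(E) = 69/2 (q(E) = (1/2)*69 = 69/2)
m(f) = -3*f - 3*f**2 (m(f) = (f + f**2)*(-3) = -3*f - 3*f**2)
m(5)/(-1120 + 577) + q(-42)/(-370) = (3*5*(-1 - 1*5))/(-1120 + 577) + (69/2)/(-370) = (3*5*(-1 - 5))/(-543) + (69/2)*(-1/370) = (3*5*(-6))*(-1/543) - 69/740 = -90*(-1/543) - 69/740 = 30/181 - 69/740 = 9711/133940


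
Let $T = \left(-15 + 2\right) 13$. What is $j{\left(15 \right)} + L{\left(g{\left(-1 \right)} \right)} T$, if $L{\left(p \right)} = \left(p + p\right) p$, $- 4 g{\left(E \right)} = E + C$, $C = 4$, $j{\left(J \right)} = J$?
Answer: $- \frac{1401}{8} \approx -175.13$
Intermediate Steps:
$T = -169$ ($T = \left(-13\right) 13 = -169$)
$g{\left(E \right)} = -1 - \frac{E}{4}$ ($g{\left(E \right)} = - \frac{E + 4}{4} = - \frac{4 + E}{4} = -1 - \frac{E}{4}$)
$L{\left(p \right)} = 2 p^{2}$ ($L{\left(p \right)} = 2 p p = 2 p^{2}$)
$j{\left(15 \right)} + L{\left(g{\left(-1 \right)} \right)} T = 15 + 2 \left(-1 - - \frac{1}{4}\right)^{2} \left(-169\right) = 15 + 2 \left(-1 + \frac{1}{4}\right)^{2} \left(-169\right) = 15 + 2 \left(- \frac{3}{4}\right)^{2} \left(-169\right) = 15 + 2 \cdot \frac{9}{16} \left(-169\right) = 15 + \frac{9}{8} \left(-169\right) = 15 - \frac{1521}{8} = - \frac{1401}{8}$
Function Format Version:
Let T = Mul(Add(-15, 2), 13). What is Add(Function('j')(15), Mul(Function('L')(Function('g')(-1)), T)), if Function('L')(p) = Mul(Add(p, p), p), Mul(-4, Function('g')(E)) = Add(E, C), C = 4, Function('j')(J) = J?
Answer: Rational(-1401, 8) ≈ -175.13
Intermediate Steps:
T = -169 (T = Mul(-13, 13) = -169)
Function('g')(E) = Add(-1, Mul(Rational(-1, 4), E)) (Function('g')(E) = Mul(Rational(-1, 4), Add(E, 4)) = Mul(Rational(-1, 4), Add(4, E)) = Add(-1, Mul(Rational(-1, 4), E)))
Function('L')(p) = Mul(2, Pow(p, 2)) (Function('L')(p) = Mul(Mul(2, p), p) = Mul(2, Pow(p, 2)))
Add(Function('j')(15), Mul(Function('L')(Function('g')(-1)), T)) = Add(15, Mul(Mul(2, Pow(Add(-1, Mul(Rational(-1, 4), -1)), 2)), -169)) = Add(15, Mul(Mul(2, Pow(Add(-1, Rational(1, 4)), 2)), -169)) = Add(15, Mul(Mul(2, Pow(Rational(-3, 4), 2)), -169)) = Add(15, Mul(Mul(2, Rational(9, 16)), -169)) = Add(15, Mul(Rational(9, 8), -169)) = Add(15, Rational(-1521, 8)) = Rational(-1401, 8)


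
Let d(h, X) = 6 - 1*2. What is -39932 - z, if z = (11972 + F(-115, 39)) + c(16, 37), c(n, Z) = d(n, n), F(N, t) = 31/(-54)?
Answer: -2803001/54 ≈ -51907.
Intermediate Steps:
F(N, t) = -31/54 (F(N, t) = 31*(-1/54) = -31/54)
d(h, X) = 4 (d(h, X) = 6 - 2 = 4)
c(n, Z) = 4
z = 646673/54 (z = (11972 - 31/54) + 4 = 646457/54 + 4 = 646673/54 ≈ 11975.)
-39932 - z = -39932 - 1*646673/54 = -39932 - 646673/54 = -2803001/54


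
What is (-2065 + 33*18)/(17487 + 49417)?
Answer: -1471/66904 ≈ -0.021987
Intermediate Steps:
(-2065 + 33*18)/(17487 + 49417) = (-2065 + 594)/66904 = -1471*1/66904 = -1471/66904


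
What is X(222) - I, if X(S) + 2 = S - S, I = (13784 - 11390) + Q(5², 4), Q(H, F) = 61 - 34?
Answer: -2423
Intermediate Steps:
Q(H, F) = 27
I = 2421 (I = (13784 - 11390) + 27 = 2394 + 27 = 2421)
X(S) = -2 (X(S) = -2 + (S - S) = -2 + 0 = -2)
X(222) - I = -2 - 1*2421 = -2 - 2421 = -2423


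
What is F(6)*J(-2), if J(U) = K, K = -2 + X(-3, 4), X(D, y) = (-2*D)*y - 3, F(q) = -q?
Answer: -114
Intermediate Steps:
X(D, y) = -3 - 2*D*y (X(D, y) = -2*D*y - 3 = -3 - 2*D*y)
K = 19 (K = -2 + (-3 - 2*(-3)*4) = -2 + (-3 + 24) = -2 + 21 = 19)
J(U) = 19
F(6)*J(-2) = -1*6*19 = -6*19 = -114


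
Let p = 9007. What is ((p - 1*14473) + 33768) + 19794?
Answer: 48096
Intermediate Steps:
((p - 1*14473) + 33768) + 19794 = ((9007 - 1*14473) + 33768) + 19794 = ((9007 - 14473) + 33768) + 19794 = (-5466 + 33768) + 19794 = 28302 + 19794 = 48096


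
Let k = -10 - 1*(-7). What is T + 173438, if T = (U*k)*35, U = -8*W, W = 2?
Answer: 175118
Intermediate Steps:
k = -3 (k = -10 + 7 = -3)
U = -16 (U = -8*2 = -16)
T = 1680 (T = -16*(-3)*35 = 48*35 = 1680)
T + 173438 = 1680 + 173438 = 175118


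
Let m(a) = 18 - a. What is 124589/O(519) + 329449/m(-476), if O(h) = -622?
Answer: 35842578/76817 ≈ 466.60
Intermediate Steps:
124589/O(519) + 329449/m(-476) = 124589/(-622) + 329449/(18 - 1*(-476)) = 124589*(-1/622) + 329449/(18 + 476) = -124589/622 + 329449/494 = 35842578/76817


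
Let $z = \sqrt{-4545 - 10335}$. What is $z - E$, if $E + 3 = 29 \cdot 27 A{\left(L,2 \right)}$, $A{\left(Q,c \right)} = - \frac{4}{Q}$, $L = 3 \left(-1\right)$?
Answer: $-1041 + 4 i \sqrt{930} \approx -1041.0 + 121.98 i$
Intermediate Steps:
$L = -3$
$E = 1041$ ($E = -3 + 29 \cdot 27 \left(- \frac{4}{-3}\right) = -3 + 783 \left(\left(-4\right) \left(- \frac{1}{3}\right)\right) = -3 + 783 \cdot \frac{4}{3} = -3 + 1044 = 1041$)
$z = 4 i \sqrt{930}$ ($z = \sqrt{-14880} = 4 i \sqrt{930} \approx 121.98 i$)
$z - E = 4 i \sqrt{930} - 1041 = -1041 + 4 i \sqrt{930}$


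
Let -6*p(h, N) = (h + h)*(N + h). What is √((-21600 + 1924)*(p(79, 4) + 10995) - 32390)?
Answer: I*√1560283494/3 ≈ 13167.0*I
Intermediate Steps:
p(h, N) = -h*(N + h)/3 (p(h, N) = -(h + h)*(N + h)/6 = -2*h*(N + h)/6 = -h*(N + h)/3)
√((-21600 + 1924)*(p(79, 4) + 10995) - 32390) = √((-21600 + 1924)*(-⅓*79*(4 + 79) + 10995) - 32390) = √(-19676*(-⅓*79*83 + 10995) - 32390) = √(-19676*(-6557/3 + 10995) - 32390) = √(-19676*26428/3 - 32390) = √(-519997328/3 - 32390) = √(-520094498/3) = I*√1560283494/3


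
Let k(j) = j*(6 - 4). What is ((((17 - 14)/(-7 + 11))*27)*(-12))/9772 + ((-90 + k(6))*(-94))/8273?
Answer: 69637965/80843756 ≈ 0.86139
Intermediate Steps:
k(j) = 2*j (k(j) = j*2 = 2*j)
((((17 - 14)/(-7 + 11))*27)*(-12))/9772 + ((-90 + k(6))*(-94))/8273 = ((((17 - 14)/(-7 + 11))*27)*(-12))/9772 + ((-90 + 2*6)*(-94))/8273 = (((3/4)*27)*(-12))*(1/9772) + ((-90 + 12)*(-94))*(1/8273) = (((3*(1/4))*27)*(-12))*(1/9772) - 78*(-94)*(1/8273) = (((3/4)*27)*(-12))*(1/9772) + 7332*(1/8273) = ((81/4)*(-12))*(1/9772) + 7332/8273 = -243*1/9772 + 7332/8273 = -243/9772 + 7332/8273 = 69637965/80843756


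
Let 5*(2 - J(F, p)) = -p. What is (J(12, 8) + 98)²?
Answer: 258064/25 ≈ 10323.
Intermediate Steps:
J(F, p) = 2 + p/5 (J(F, p) = 2 - (-1)*p/5 = 2 + p/5)
(J(12, 8) + 98)² = ((2 + (⅕)*8) + 98)² = ((2 + 8/5) + 98)² = (18/5 + 98)² = (508/5)² = 258064/25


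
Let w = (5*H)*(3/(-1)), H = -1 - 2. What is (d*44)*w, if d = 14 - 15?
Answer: -1980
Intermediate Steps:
d = -1
H = -3
w = 45 (w = (5*(-3))*(3/(-1)) = -45*(-1) = -15*(-3) = 45)
(d*44)*w = -1*44*45 = -44*45 = -1980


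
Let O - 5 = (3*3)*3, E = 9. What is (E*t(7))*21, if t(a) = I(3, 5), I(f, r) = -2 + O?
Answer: 5670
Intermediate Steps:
O = 32 (O = 5 + (3*3)*3 = 5 + 9*3 = 5 + 27 = 32)
I(f, r) = 30 (I(f, r) = -2 + 32 = 30)
t(a) = 30
(E*t(7))*21 = (9*30)*21 = 270*21 = 5670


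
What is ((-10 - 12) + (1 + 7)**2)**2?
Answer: 1764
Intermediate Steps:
((-10 - 12) + (1 + 7)**2)**2 = (-22 + 8**2)**2 = (-22 + 64)**2 = 42**2 = 1764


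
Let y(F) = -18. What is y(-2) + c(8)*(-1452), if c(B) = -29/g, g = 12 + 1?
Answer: 41874/13 ≈ 3221.1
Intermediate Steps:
g = 13
c(B) = -29/13
y(-2) + c(8)*(-1452) = -18 - 29/13*(-1452) = -18 + 42108/13 = 41874/13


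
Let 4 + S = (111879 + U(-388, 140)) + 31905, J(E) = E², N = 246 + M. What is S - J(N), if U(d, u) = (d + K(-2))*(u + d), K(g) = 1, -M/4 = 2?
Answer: 183112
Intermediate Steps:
M = -8 (M = -4*2 = -8)
U(d, u) = (1 + d)*(d + u) (U(d, u) = (d + 1)*(u + d) = (1 + d)*(d + u))
N = 238 (N = 246 - 8 = 238)
S = 239756 (S = -4 + ((111879 + (-388 + 140 + (-388)² - 388*140)) + 31905) = -4 + ((111879 + (-388 + 140 + 150544 - 54320)) + 31905) = -4 + ((111879 + 95976) + 31905) = -4 + (207855 + 31905) = -4 + 239760 = 239756)
S - J(N) = 239756 - 1*238² = 239756 - 1*56644 = 239756 - 56644 = 183112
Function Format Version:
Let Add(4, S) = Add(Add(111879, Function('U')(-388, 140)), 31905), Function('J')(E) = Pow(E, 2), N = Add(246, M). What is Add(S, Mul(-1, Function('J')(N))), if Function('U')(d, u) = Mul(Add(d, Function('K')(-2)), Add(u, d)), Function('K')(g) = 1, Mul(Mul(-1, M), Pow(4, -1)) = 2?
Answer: 183112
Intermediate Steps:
M = -8 (M = Mul(-4, 2) = -8)
Function('U')(d, u) = Mul(Add(1, d), Add(d, u)) (Function('U')(d, u) = Mul(Add(d, 1), Add(u, d)) = Mul(Add(1, d), Add(d, u)))
N = 238 (N = Add(246, -8) = 238)
S = 239756 (S = Add(-4, Add(Add(111879, Add(-388, 140, Pow(-388, 2), Mul(-388, 140))), 31905)) = Add(-4, Add(Add(111879, Add(-388, 140, 150544, -54320)), 31905)) = Add(-4, Add(Add(111879, 95976), 31905)) = Add(-4, Add(207855, 31905)) = Add(-4, 239760) = 239756)
Add(S, Mul(-1, Function('J')(N))) = Add(239756, Mul(-1, Pow(238, 2))) = Add(239756, Mul(-1, 56644)) = Add(239756, -56644) = 183112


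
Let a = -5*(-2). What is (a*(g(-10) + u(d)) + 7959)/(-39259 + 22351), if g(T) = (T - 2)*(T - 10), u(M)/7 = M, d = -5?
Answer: -10009/16908 ≈ -0.59197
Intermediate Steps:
a = 10
u(M) = 7*M
g(T) = (-10 + T)*(-2 + T) (g(T) = (-2 + T)*(-10 + T) = (-10 + T)*(-2 + T))
(a*(g(-10) + u(d)) + 7959)/(-39259 + 22351) = (10*((20 + (-10)² - 12*(-10)) + 7*(-5)) + 7959)/(-39259 + 22351) = (10*((20 + 100 + 120) - 35) + 7959)/(-16908) = (10*(240 - 35) + 7959)*(-1/16908) = (10*205 + 7959)*(-1/16908) = (2050 + 7959)*(-1/16908) = 10009*(-1/16908) = -10009/16908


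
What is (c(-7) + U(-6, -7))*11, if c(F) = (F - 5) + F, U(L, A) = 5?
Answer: -154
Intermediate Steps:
c(F) = -5 + 2*F (c(F) = (-5 + F) + F = -5 + 2*F)
(c(-7) + U(-6, -7))*11 = ((-5 + 2*(-7)) + 5)*11 = ((-5 - 14) + 5)*11 = (-19 + 5)*11 = -14*11 = -154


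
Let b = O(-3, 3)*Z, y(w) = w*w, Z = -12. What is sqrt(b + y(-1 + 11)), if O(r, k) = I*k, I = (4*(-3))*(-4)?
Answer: 2*I*sqrt(407) ≈ 40.349*I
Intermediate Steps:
I = 48 (I = -12*(-4) = 48)
O(r, k) = 48*k
y(w) = w**2
b = -1728 (b = (48*3)*(-12) = 144*(-12) = -1728)
sqrt(b + y(-1 + 11)) = sqrt(-1728 + (-1 + 11)**2) = sqrt(-1728 + 10**2) = sqrt(-1728 + 100) = sqrt(-1628) = 2*I*sqrt(407)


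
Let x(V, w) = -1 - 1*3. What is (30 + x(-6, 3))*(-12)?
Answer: -312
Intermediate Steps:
x(V, w) = -4 (x(V, w) = -1 - 3 = -4)
(30 + x(-6, 3))*(-12) = (30 - 4)*(-12) = 26*(-12) = -312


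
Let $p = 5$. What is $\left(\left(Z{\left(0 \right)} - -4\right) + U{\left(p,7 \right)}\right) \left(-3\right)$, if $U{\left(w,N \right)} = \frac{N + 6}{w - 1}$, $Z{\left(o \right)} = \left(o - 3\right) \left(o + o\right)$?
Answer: $- \frac{87}{4} \approx -21.75$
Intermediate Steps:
$Z{\left(o \right)} = 2 o \left(-3 + o\right)$ ($Z{\left(o \right)} = \left(-3 + o\right) 2 o = 2 o \left(-3 + o\right)$)
$U{\left(w,N \right)} = \frac{6 + N}{-1 + w}$
$\left(\left(Z{\left(0 \right)} - -4\right) + U{\left(p,7 \right)}\right) \left(-3\right) = \left(\left(2 \cdot 0 \left(-3 + 0\right) - -4\right) + \frac{6 + 7}{-1 + 5}\right) \left(-3\right) = \left(\left(2 \cdot 0 \left(-3\right) + 4\right) + \frac{1}{4} \cdot 13\right) \left(-3\right) = \left(\left(0 + 4\right) + \frac{1}{4} \cdot 13\right) \left(-3\right) = \left(4 + \frac{13}{4}\right) \left(-3\right) = \frac{29}{4} \left(-3\right) = - \frac{87}{4}$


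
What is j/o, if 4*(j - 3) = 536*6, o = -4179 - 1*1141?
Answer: -807/5320 ≈ -0.15169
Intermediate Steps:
o = -5320 (o = -4179 - 1141 = -5320)
j = 807 (j = 3 + (536*6)/4 = 3 + (1/4)*3216 = 3 + 804 = 807)
j/o = 807/(-5320) = 807*(-1/5320) = -807/5320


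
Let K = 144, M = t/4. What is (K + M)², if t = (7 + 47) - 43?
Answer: 344569/16 ≈ 21536.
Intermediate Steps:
t = 11 (t = 54 - 43 = 11)
M = 11/4 ≈ 2.7500
(K + M)² = (144 + 11/4)² = (587/4)² = 344569/16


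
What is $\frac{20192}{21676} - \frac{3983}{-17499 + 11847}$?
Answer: $\frac{50115173}{30628188} \approx 1.6362$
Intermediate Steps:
$\frac{20192}{21676} - \frac{3983}{-17499 + 11847} = 20192 \cdot \frac{1}{21676} - \frac{3983}{-5652} = \frac{5048}{5419} - - \frac{3983}{5652} = \frac{5048}{5419} + \frac{3983}{5652} = \frac{50115173}{30628188}$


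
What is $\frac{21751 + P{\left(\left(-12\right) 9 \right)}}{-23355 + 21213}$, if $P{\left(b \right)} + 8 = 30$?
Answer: $- \frac{21773}{2142} \approx -10.165$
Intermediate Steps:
$P{\left(b \right)} = 22$ ($P{\left(b \right)} = -8 + 30 = 22$)
$\frac{21751 + P{\left(\left(-12\right) 9 \right)}}{-23355 + 21213} = \frac{21751 + 22}{-23355 + 21213} = \frac{21773}{-2142} = 21773 \left(- \frac{1}{2142}\right) = - \frac{21773}{2142}$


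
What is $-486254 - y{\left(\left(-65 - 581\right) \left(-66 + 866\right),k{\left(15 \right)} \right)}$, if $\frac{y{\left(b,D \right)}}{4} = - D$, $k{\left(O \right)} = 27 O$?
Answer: $-484634$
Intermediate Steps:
$y{\left(b,D \right)} = - 4 D$ ($y{\left(b,D \right)} = 4 \left(- D\right) = - 4 D$)
$-486254 - y{\left(\left(-65 - 581\right) \left(-66 + 866\right),k{\left(15 \right)} \right)} = -486254 - - 4 \cdot 27 \cdot 15 = -486254 - \left(-4\right) 405 = -486254 - -1620 = -486254 + 1620 = -484634$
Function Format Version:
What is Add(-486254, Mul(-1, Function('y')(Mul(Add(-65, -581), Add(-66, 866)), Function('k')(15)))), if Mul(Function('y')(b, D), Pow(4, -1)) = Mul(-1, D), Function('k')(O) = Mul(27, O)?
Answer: -484634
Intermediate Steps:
Function('y')(b, D) = Mul(-4, D) (Function('y')(b, D) = Mul(4, Mul(-1, D)) = Mul(-4, D))
Add(-486254, Mul(-1, Function('y')(Mul(Add(-65, -581), Add(-66, 866)), Function('k')(15)))) = Add(-486254, Mul(-1, Mul(-4, Mul(27, 15)))) = Add(-486254, Mul(-1, Mul(-4, 405))) = Add(-486254, Mul(-1, -1620)) = Add(-486254, 1620) = -484634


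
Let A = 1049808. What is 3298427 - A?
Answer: 2248619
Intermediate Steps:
3298427 - A = 3298427 - 1*1049808 = 3298427 - 1049808 = 2248619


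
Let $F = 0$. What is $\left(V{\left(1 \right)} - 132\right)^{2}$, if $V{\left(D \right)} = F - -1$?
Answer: $17161$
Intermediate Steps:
$V{\left(D \right)} = 1$ ($V{\left(D \right)} = 0 - -1 = 0 + 1 = 1$)
$\left(V{\left(1 \right)} - 132\right)^{2} = \left(1 - 132\right)^{2} = \left(-131\right)^{2} = 17161$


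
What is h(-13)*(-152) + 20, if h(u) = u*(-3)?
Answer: -5908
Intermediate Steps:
h(u) = -3*u
h(-13)*(-152) + 20 = -3*(-13)*(-152) + 20 = 39*(-152) + 20 = -5928 + 20 = -5908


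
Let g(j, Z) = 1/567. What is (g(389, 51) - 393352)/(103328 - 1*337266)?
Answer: 223030583/132642846 ≈ 1.6814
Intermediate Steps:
g(j, Z) = 1/567
(g(389, 51) - 393352)/(103328 - 1*337266) = (1/567 - 393352)/(103328 - 1*337266) = -223030583/(567*(103328 - 337266)) = -223030583/567/(-233938) = -223030583/567*(-1/233938) = 223030583/132642846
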